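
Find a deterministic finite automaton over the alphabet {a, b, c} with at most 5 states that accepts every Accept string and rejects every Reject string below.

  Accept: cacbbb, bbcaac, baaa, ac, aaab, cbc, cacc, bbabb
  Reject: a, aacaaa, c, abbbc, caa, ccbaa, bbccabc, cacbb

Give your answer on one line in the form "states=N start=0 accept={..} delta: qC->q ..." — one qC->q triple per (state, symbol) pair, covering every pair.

states=4 start=0 accept={0,3} delta: 0a->1 0b->0 0c->2 1a->2 1b->0 1c->0 2a->0 2b->3 2c->3 3a->0 3b->2 3c->0

State merging on the prefix tree: take the shortest (then alphabetical) example prefix whose next move is undefined and point that move at state 0, else 1, else 2, ...; a target is out if some Accept/Reject pair would then sit in one state with the same input left (inseparable). If every existing state is out, open a new one.
a: 0a undefined. 0a->0: no, ac/c meet in 0 with "c" left. Open state 1: 0a->1.
b: 0b undefined. 0b->0: ok.
c: 0c undefined. 0c->0: no, cbc/c meet in 0. 0c->1: no, baaa/caa meet in 1 with "aa" left. Open state 2: 0c->2.
aa: 1a undefined. 1a->0: no, baaa/a meet in 1. 1a->1: no, baaa/a meet in 1. 1a->2: ok.
ab: 1b undefined. 1b->0: ok.
ac: 1c undefined. 1c->0: ok.
ca: 2a undefined. 2a->0: ok.
cb: 2b undefined. 2b->0: no, cacbbb/cacbb meet in 0. 2b->1: no, cacbbb/cacbb meet in 0. 2b->2: no, cacbbb/c meet in 2. Open state 3: 2b->3.
cc: 2c undefined. 2c->0: no, bbcaac/aacaaa meet in 0. 2c->1: no, cbc/bbccabc meet in 3 with "c" left. 2c->2: no, cacc/aacaaa meet in 2. 2c->3: ok.
cbc: 3c undefined. 3c->0: ok.
ccb: 3b undefined. 3b->0: no, cacbbb/cacbb meet in 0. 3b->1: no, cacbbb/ccbaa meet in 0. 3b->2: ok.
aaca: 3a undefined. 3a->0: ok.
All examples now run through 4 states with every (state, symbol) defined. Accept strings end in {0,3}, Reject strings end in {1,2}; accept={0,3}.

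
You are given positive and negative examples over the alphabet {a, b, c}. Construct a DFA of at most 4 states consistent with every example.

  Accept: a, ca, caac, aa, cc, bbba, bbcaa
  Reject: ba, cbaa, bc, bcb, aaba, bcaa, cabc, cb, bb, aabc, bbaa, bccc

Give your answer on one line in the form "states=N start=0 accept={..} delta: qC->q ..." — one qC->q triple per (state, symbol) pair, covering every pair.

Fold the examples into a partial DFA from state 0: repeatedly fix the first undefined (state, symbol) met by the shortest-then-alphabetical prefix, trying targets in increasing order and rejecting any under which an Accept and a Reject string meet in one state with the same remainder; add a state when all current targets are rejected. Accepting states are where Accept strings end.
a: 0a undefined. 0a->0: ok.
b: 0b undefined. 0b->0: no, a/ba meet in 0. Open state 1: 0b->1.
c: 0c undefined. 0c->0: ok.
ba: 1a undefined. 1a->0: no, a/ba meet in 0. 1a->1: ok.
bb: 1b undefined. 1b->0: no, a/bb meet in 0. 1b->1: no, bbba/ba meet in 1. Open state 2: 1b->2.
bc: 1c undefined. 1c->0: no, a/bc meet in 0. 1c->1: ok.
bba: 2a undefined. 2a->0: no, a/bbaa meet in 0. 2a->1: ok.
bbb: 2b undefined. 2b->0: ok.
bbc: 2c undefined. 2c->0: ok.
All examples now run through 3 states with every (state, symbol) defined. Accept strings end in {0}, Reject strings end in {1,2}; accept={0}.

states=3 start=0 accept={0} delta: 0a->0 0b->1 0c->0 1a->1 1b->2 1c->1 2a->1 2b->0 2c->0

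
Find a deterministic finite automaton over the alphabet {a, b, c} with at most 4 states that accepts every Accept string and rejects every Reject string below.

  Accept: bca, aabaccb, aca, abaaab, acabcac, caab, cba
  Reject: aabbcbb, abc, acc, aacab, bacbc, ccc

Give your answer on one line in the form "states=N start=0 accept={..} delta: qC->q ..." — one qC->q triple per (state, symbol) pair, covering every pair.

Fold the examples into a partial DFA from state 0: repeatedly fix the first undefined (state, symbol) met by the shortest-then-alphabetical prefix, trying targets in increasing order and rejecting any under which an Accept and a Reject string meet in one state with the same remainder; add a state when all current targets are rejected. Accepting states are where Accept strings end.
a: 0a undefined. 0a->0: ok.
b: 0b undefined. 0b->0: ok.
c: 0c undefined. 0c->0: no, bca/aabbcbb meet in 0. Open state 1: 0c->1.
ca: 1a undefined. 1a->0: no, bca/aacab meet in 0. 1a->1: no, bca/abc meet in 1. Open state 2: 1a->2.
cb: 1b undefined. 1b->0: no, abaaab/aabbcbb meet in 0. 1b->1: ok.
cc: 1c undefined. 1c->0: no, aabaccb/acc meet in 0. 1c->1: no, aabaccb/aabbcbb meet in 1. 1c->2: no, bca/acc meet in 2. Open state 3: 1c->3.
caa: 2a undefined. 2a->0: ok.
ccc: 3c undefined. 3c->0: no, abaaab/ccc meet in 0. 3c->1: ok.
acab: 2b undefined. 2b->0: no, abaaab/aacab meet in 0. 2b->1: ok.
acabca: 3a undefined. 3a->0: no, acabcac/aabbcbb meet in 1. 3a->1: no, acabcac/acc meet in 3. 3a->2: ok.
aabaccb: 3b undefined. 3b->0: ok.
acabcac: 2c undefined. 2c->0: ok.
All examples now run through 4 states with every (state, symbol) defined. Accept strings end in {0,2}, Reject strings end in {1,3}; accept={0,2}.

states=4 start=0 accept={0,2} delta: 0a->0 0b->0 0c->1 1a->2 1b->1 1c->3 2a->0 2b->1 2c->0 3a->2 3b->0 3c->1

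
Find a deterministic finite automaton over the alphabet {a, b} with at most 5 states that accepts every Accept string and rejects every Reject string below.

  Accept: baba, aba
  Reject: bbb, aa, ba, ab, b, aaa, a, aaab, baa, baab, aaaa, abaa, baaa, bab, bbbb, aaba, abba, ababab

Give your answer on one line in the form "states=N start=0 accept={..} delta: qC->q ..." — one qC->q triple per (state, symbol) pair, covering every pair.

states=4 start=0 accept={3} delta: 0a->1 0b->0 1a->0 1b->2 2a->3 2b->0 3a->0 3b->0

State merging on the prefix tree: take the shortest (then alphabetical) example prefix whose next move is undefined and point that move at state 0, else 1, else 2, ...; a target is out if some Accept/Reject pair would then sit in one state with the same input left (inseparable). If every existing state is out, open a new one.
a: 0a undefined. 0a->0: no, aba/ba meet in 0 with "ba" left. Open state 1: 0a->1.
b: 0b undefined. 0b->0: ok.
aa: 1a undefined. 1a->0: ok.
ab: 1b undefined. 1b->0: no, baba/ba meet in 1. 1b->1: no, baba/bbb meet in 0. Open state 2: 1b->2.
aba: 2a undefined. 2a->0: no, baba/bbb meet in 0. 2a->1: no, baba/ba meet in 1. 2a->2: no, baba/ab meet in 2. Open state 3: 2a->3.
abb: 2b undefined. 2b->0: ok.
abaa: 3a undefined. 3a->0: ok.
abab: 3b undefined. 3b->0: ok.
All examples now run through 4 states with every (state, symbol) defined. Accept strings end in {3}, Reject strings end in {0,1,2}; accept={3}.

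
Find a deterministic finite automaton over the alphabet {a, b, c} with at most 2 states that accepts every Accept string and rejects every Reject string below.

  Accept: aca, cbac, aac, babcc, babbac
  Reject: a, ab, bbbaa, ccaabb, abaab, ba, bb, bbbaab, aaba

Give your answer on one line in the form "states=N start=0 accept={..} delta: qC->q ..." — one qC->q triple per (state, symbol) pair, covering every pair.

Grow the machine one transition at a time. Run the examples from 0; the earliest place one falls off (shortest prefix, ties alphabetical) gets sent to the lowest-numbered state that keeps every Accept/Reject pair distinguishable — a pair clashes when both reach the same state with identical unread suffix — and to a fresh state only if none does.
a: 0a undefined. 0a->0: ok.
b: 0b undefined. 0b->0: ok.
c: 0c undefined. 0c->0: no, aca/a meet in 0. Open state 1: 0c->1.
cb: 1b undefined. 1b->0: ok.
cc: 1c undefined. 1c->0: no, babcc/a meet in 0. 1c->1: ok.
aca: 1a undefined. 1a->0: no, aca/a meet in 0. 1a->1: ok.
All examples now run through 2 states with every (state, symbol) defined. Accept strings end in {1}, Reject strings end in {0}; accept={1}.

states=2 start=0 accept={1} delta: 0a->0 0b->0 0c->1 1a->1 1b->0 1c->1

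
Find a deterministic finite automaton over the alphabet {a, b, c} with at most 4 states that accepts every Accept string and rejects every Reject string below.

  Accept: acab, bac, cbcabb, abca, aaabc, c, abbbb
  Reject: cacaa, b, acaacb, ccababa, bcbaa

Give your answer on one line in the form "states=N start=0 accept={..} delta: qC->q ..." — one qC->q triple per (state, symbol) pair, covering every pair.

Fold the examples into a partial DFA from state 0: repeatedly fix the first undefined (state, symbol) met by the shortest-then-alphabetical prefix, trying targets in increasing order and rejecting any under which an Accept and a Reject string meet in one state with the same remainder; add a state when all current targets are rejected. Accepting states are where Accept strings end.
a: 0a undefined. 0a->0: ok.
b: 0b undefined. 0b->0: no, abbbb/b meet in 0. Open state 1: 0b->1.
c: 0c undefined. 0c->0: no, acab/b meet in 1. 0c->1: no, c/b meet in 1. Open state 2: 0c->2.
ba: 1a undefined. 1a->0: ok.
bc: 1c undefined. 1c->0: no, abca/bcbaa meet in 0. 1c->1: no, aaabc/b meet in 1. 1c->2: ok.
ca: 2a undefined. 2a->0: no, acab/b meet in 1. 2a->1: no, abca/b meet in 1. 2a->2: ok.
cb: 2b undefined. 2b->0: no, acab/bcbaa meet in 0. 2b->1: no, acab/b meet in 1. 2b->2: no, acab/bcbaa meet in 2. Open state 3: 2b->3.
cc: 2c undefined. 2c->0: ok.
abb: 1b undefined. 1b->0: no, abbbb/cacaa meet in 0. 1b->1: no, abbbb/b meet in 1. 1b->2: ok.
cbc: 3c undefined. 3c->0: ok.
bcba: 3a undefined. 3a->0: ok.
abbbb: 3b undefined. 3b->0: no, abbbb/cacaa meet in 0. 3b->1: no, abbbb/b meet in 1. 3b->2: ok.
All examples now run through 4 states with every (state, symbol) defined. Accept strings end in {2,3}, Reject strings end in {0,1}; accept={2,3}.

states=4 start=0 accept={2,3} delta: 0a->0 0b->1 0c->2 1a->0 1b->2 1c->2 2a->2 2b->3 2c->0 3a->0 3b->2 3c->0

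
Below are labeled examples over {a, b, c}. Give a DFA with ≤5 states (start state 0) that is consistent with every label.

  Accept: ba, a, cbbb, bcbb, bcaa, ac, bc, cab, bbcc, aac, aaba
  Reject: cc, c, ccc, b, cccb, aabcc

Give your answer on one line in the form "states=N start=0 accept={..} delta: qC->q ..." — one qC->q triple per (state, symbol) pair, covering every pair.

Fold the examples into a partial DFA from state 0: repeatedly fix the first undefined (state, symbol) met by the shortest-then-alphabetical prefix, trying targets in increasing order and rejecting any under which an Accept and a Reject string meet in one state with the same remainder; add a state when all current targets are rejected. Accepting states are where Accept strings end.
a: 0a undefined. 0a->0: no, ac/c meet in 0 with "c" left. Open state 1: 0a->1.
b: 0b undefined. 0b->0: no, bc/c meet in 0 with "c" left. 0b->1: no, a/b meet in 1. Open state 2: 0b->2.
c: 0c undefined. 0c->0: ok.
aa: 1a undefined. 1a->0: no, aac/cc meet in 0. 1a->1: ok.
ac: 1c undefined. 1c->0: no, ac/cc meet in 0. 1c->1: ok.
ba: 2a undefined. 2a->0: no, ba/cc meet in 0. 2a->1: ok.
bb: 2b undefined. 2b->0: no, cbbb/b meet in 2. 2b->1: ok.
bc: 2c undefined. 2c->0: no, bc/cc meet in 0. 2c->1: ok.
aab: 1b undefined. 1b->0: no, cbbb/cc meet in 0. 1b->1: no, ba/aabcc meet in 1. 1b->2: no, ba/aabcc meet in 1. Open state 3: 1b->3.
aaba: 3a undefined. 3a->0: no, aaba/cc meet in 0. 3a->1: ok.
aabc: 3c undefined. 3c->0: ok.
bcbb: 3b undefined. 3b->0: no, bcbb/cc meet in 0. 3b->1: ok.
All examples now run through 4 states with every (state, symbol) defined. Accept strings end in {1,3}, Reject strings end in {0,2}; accept={1,3}.

states=4 start=0 accept={1,3} delta: 0a->1 0b->2 0c->0 1a->1 1b->3 1c->1 2a->1 2b->1 2c->1 3a->1 3b->1 3c->0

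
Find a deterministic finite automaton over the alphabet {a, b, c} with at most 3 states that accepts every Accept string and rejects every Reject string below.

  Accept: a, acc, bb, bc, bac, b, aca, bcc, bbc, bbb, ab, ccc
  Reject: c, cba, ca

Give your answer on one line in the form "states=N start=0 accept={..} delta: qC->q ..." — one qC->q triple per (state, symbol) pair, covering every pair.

Grow the machine one transition at a time. Run the examples from 0; the earliest place one falls off (shortest prefix, ties alphabetical) gets sent to the lowest-numbered state that keeps every Accept/Reject pair distinguishable — a pair clashes when both reach the same state with identical unread suffix — and to a fresh state only if none does.
a: 0a undefined. 0a->0: no, aca/ca meet in 0 with "ca" left. Open state 1: 0a->1.
b: 0b undefined. 0b->0: no, bc/c meet in 0 with "c" left. 0b->1: ok.
c: 0c undefined. 0c->0: no, a/ca meet in 1. 0c->1: no, a/c meet in 1. Open state 2: 0c->2.
ab: 1b undefined. 1b->0: no, bbc/c meet in 2. 1b->1: ok.
ac: 1c undefined. 1c->0: no, acc/c meet in 2. 1c->1: ok.
ba: 1a undefined. 1a->0: no, bac/c meet in 2. 1a->1: ok.
ca: 2a undefined. 2a->0: ok.
cb: 2b undefined. 2b->0: no, a/cba meet in 1. 2b->1: no, a/cba meet in 1. 2b->2: ok.
cc: 2c undefined. 2c->0: no, ccc/c meet in 2. 2c->1: ok.
All examples now run through 3 states with every (state, symbol) defined. Accept strings end in {1}, Reject strings end in {0,2}; accept={1}.

states=3 start=0 accept={1} delta: 0a->1 0b->1 0c->2 1a->1 1b->1 1c->1 2a->0 2b->2 2c->1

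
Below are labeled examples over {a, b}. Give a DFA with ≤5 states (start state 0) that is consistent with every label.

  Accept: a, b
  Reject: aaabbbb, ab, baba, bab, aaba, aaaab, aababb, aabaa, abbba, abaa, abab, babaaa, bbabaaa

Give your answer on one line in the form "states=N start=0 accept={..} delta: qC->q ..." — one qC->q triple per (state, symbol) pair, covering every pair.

State merging on the prefix tree: take the shortest (then alphabetical) example prefix whose next move is undefined and point that move at state 0, else 1, else 2, ...; a target is out if some Accept/Reject pair would then sit in one state with the same input left (inseparable). If every existing state is out, open a new one.
a: 0a undefined. 0a->0: no, b/ab meet in 0 with "b" left. Open state 1: 0a->1.
b: 0b undefined. 0b->0: ok.
aa: 1a undefined. 1a->0: no, a/aaba meet in 1. 1a->1: ok.
ab: 1b undefined. 1b->0: no, a/baba meet in 1. 1b->1: no, a/aaabbbb meet in 1. Open state 2: 1b->2.
aba: 2a undefined. 2a->0: no, a/aabaa meet in 1. 2a->1: no, a/baba meet in 1. 2a->2: ok.
abb: 2b undefined. 2b->0: no, a/abbba meet in 1. 2b->1: no, a/aaabbbb meet in 1. 2b->2: ok.
All examples now run through 3 states with every (state, symbol) defined. Accept strings end in {0,1}, Reject strings end in {2}; accept={0,1}.

states=3 start=0 accept={0,1} delta: 0a->1 0b->0 1a->1 1b->2 2a->2 2b->2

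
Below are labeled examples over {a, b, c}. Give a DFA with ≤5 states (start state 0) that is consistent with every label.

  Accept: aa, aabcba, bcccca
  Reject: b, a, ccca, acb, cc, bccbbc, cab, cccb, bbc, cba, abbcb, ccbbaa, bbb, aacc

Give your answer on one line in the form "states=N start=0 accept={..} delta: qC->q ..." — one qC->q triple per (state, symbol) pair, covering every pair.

Fold the examples into a partial DFA from state 0: repeatedly fix the first undefined (state, symbol) met by the shortest-then-alphabetical prefix, trying targets in increasing order and rejecting any under which an Accept and a Reject string meet in one state with the same remainder; add a state when all current targets are rejected. Accepting states are where Accept strings end.
a: 0a undefined. 0a->0: no, aa/a meet in 0. Open state 1: 0a->1.
b: 0b undefined. 0b->0: ok.
c: 0c undefined. 0c->0: no, aa/ccbbaa meet in 1 with "a" left. 0c->1: ok.
aa: 1a undefined. 1a->0: no, aa/b meet in 0. 1a->1: no, aa/a meet in 1. Open state 2: 1a->2.
ab: 1b undefined. 1b->0: ok.
ac: 1c undefined. 1c->0: no, aa/ccca meet in 2. 1c->1: no, aa/ccca meet in 2. 1c->2: no, aa/cc meet in 2. Open state 3: 1c->3.
aab: 2b undefined. 2b->0: no, aabcba/a meet in 1. 2b->1: ok.
aac: 2c undefined. 2c->0: ok.
acb: 3b undefined. 3b->0: no, aa/ccbbaa meet in 2. 3b->1: no, aa/ccbbaa meet in 2. 3b->2: no, aa/acb meet in 2. 3b->3: ok.
ccc: 3c undefined. 3c->0: ok.
ccbba: 3a undefined. 3a->0: no, aabcba/b meet in 0. 3a->1: no, aa/ccbbaa meet in 2. 3a->2: ok.
ccbbaa: 2a undefined. 2a->0: ok.
All examples now run through 4 states with every (state, symbol) defined. Accept strings end in {2}, Reject strings end in {0,1,3}; accept={2}.

states=4 start=0 accept={2} delta: 0a->1 0b->0 0c->1 1a->2 1b->0 1c->3 2a->0 2b->1 2c->0 3a->2 3b->3 3c->0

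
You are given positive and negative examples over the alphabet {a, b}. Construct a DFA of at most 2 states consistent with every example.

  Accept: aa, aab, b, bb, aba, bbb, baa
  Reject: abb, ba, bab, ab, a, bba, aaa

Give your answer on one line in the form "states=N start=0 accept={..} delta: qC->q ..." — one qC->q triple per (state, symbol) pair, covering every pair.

Grow the machine one transition at a time. Run the examples from 0; the earliest place one falls off (shortest prefix, ties alphabetical) gets sent to the lowest-numbered state that keeps every Accept/Reject pair distinguishable — a pair clashes when both reach the same state with identical unread suffix — and to a fresh state only if none does.
a: 0a undefined. 0a->0: no, aa/a meet in 0. Open state 1: 0a->1.
b: 0b undefined. 0b->0: ok.
aa: 1a undefined. 1a->0: ok.
ab: 1b undefined. 1b->0: no, aa/abb meet in 0. 1b->1: ok.
All examples now run through 2 states with every (state, symbol) defined. Accept strings end in {0}, Reject strings end in {1}; accept={0}.

states=2 start=0 accept={0} delta: 0a->1 0b->0 1a->0 1b->1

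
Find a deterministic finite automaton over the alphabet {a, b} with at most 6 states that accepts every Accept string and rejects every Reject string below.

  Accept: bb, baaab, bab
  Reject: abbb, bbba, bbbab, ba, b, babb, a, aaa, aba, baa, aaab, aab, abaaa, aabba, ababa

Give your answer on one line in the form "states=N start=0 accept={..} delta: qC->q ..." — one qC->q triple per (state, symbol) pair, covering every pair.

Fold the examples into a partial DFA from state 0: repeatedly fix the first undefined (state, symbol) met by the shortest-then-alphabetical prefix, trying targets in increasing order and rejecting any under which an Accept and a Reject string meet in one state with the same remainder; add a state when all current targets are rejected. Accepting states are where Accept strings end.
a: 0a undefined. 0a->0: ok.
b: 0b undefined. 0b->0: no, bb/abbb meet in 0. Open state 1: 0b->1.
ba: 1a undefined. 1a->0: no, bb/babb meet in 1 with "b" left. 1a->1: ok.
bb: 1b undefined. 1b->0: no, bb/bbbab meet in 0. 1b->1: no, bb/abbb meet in 1. Open state 2: 1b->2.
bbb: 2b undefined. 2b->0: ok.
aabba: 2a undefined. 2a->0: ok.
All examples now run through 3 states with every (state, symbol) defined. Accept strings end in {2}, Reject strings end in {0,1}; accept={2}.

states=3 start=0 accept={2} delta: 0a->0 0b->1 1a->1 1b->2 2a->0 2b->0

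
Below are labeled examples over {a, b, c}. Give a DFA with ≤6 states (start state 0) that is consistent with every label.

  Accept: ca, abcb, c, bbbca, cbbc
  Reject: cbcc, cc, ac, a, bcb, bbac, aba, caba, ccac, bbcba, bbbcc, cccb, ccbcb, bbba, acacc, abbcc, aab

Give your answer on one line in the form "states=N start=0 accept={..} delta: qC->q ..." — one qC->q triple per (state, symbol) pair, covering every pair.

State merging on the prefix tree: take the shortest (then alphabetical) example prefix whose next move is undefined and point that move at state 0, else 1, else 2, ...; a target is out if some Accept/Reject pair would then sit in one state with the same input left (inseparable). If every existing state is out, open a new one.
a: 0a undefined. 0a->0: no, abcb/bcb meet in 0 with "bcb" left. Open state 1: 0a->1.
b: 0b undefined. 0b->0: ok.
c: 0c undefined. 0c->0: no, ca/a meet in 1. 0c->1: no, c/a meet in 1. Open state 2: 0c->2.
aa: 1a undefined. 1a->0: ok.
ab: 1b undefined. 1b->0: no, abcb/bcb meet in 2 with "b" left. 1b->1: ok.
ac: 1c undefined. 1c->0: no, abcb/ac meet in 0. 1c->1: no, abcb/ac meet in 1. 1c->2: no, abcb/bcb meet in 2 with "b" left. Open state 3: 1c->3.
ca: 2a undefined. 2a->0: no, ca/aba meet in 0. 2a->1: no, ca/a meet in 1. 2a->2: ok.
cb: 2b undefined. 2b->0: ok.
cc: 2c undefined. 2c->0: ok.
aca: 3a undefined. 3a->0: ok.
abcb: 3b undefined. 3b->0: no, abcb/cbcc meet in 0. 3b->1: no, abcb/a meet in 1. 3b->2: ok.
abbcc: 3c undefined. 3c->0: ok.
All examples now run through 4 states with every (state, symbol) defined. Accept strings end in {2}, Reject strings end in {0,1,3}; accept={2}.

states=4 start=0 accept={2} delta: 0a->1 0b->0 0c->2 1a->0 1b->1 1c->3 2a->2 2b->0 2c->0 3a->0 3b->2 3c->0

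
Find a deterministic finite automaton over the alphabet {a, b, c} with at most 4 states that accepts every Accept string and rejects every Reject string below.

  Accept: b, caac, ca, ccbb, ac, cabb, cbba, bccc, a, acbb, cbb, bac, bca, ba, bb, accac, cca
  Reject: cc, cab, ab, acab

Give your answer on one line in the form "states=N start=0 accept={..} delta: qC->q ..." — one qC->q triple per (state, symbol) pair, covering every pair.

State merging on the prefix tree: take the shortest (then alphabetical) example prefix whose next move is undefined and point that move at state 0, else 1, else 2, ...; a target is out if some Accept/Reject pair would then sit in one state with the same input left (inseparable). If every existing state is out, open a new one.
a: 0a undefined. 0a->0: no, b/ab meet in 0 with "b" left. Open state 1: 0a->1.
b: 0b undefined. 0b->0: ok.
c: 0c undefined. 0c->0: no, b/cc meet in 0. 0c->1: no, ac/cc meet in 1 with "c" left. Open state 2: 0c->2.
ab: 1b undefined. 1b->0: no, b/ab meet in 0. 1b->1: no, a/ab meet in 1. 1b->2: ok.
ac: 1c undefined. 1c->0: ok.
ca: 2a undefined. 2a->0: no, b/cab meet in 0. 2a->1: ok.
cb: 2b undefined. 2b->0: ok.
cc: 2c undefined. 2c->0: no, b/cc meet in 0. 2c->1: no, ca/cc meet in 1. 2c->2: no, bccc/cc meet in 2. Open state 3: 2c->3.
caa: 1a undefined. 1a->0: no, caac/cab meet in 2. 1a->1: ok.
cca: 3a undefined. 3a->0: ok.
ccb: 3b undefined. 3b->0: ok.
bccc: 3c undefined. 3c->0: ok.
All examples now run through 4 states with every (state, symbol) defined. Accept strings end in {0,1}, Reject strings end in {2,3}; accept={0,1}.

states=4 start=0 accept={0,1} delta: 0a->1 0b->0 0c->2 1a->1 1b->2 1c->0 2a->1 2b->0 2c->3 3a->0 3b->0 3c->0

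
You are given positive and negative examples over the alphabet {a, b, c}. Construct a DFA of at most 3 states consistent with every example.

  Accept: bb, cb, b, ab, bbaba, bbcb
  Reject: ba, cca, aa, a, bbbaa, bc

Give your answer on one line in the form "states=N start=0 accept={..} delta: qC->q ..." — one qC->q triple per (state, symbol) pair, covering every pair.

Grow the machine one transition at a time. Run the examples from 0; the earliest place one falls off (shortest prefix, ties alphabetical) gets sent to the lowest-numbered state that keeps every Accept/Reject pair distinguishable — a pair clashes when both reach the same state with identical unread suffix — and to a fresh state only if none does.
a: 0a undefined. 0a->0: ok.
b: 0b undefined. 0b->0: no, bb/ba meet in 0. Open state 1: 0b->1.
c: 0c undefined. 0c->0: ok.
ba: 1a undefined. 1a->0: ok.
bb: 1b undefined. 1b->0: no, bb/ba meet in 0. 1b->1: no, bbaba/ba meet in 0. Open state 2: 1b->2.
bc: 1c undefined. 1c->0: ok.
bba: 2a undefined. 2a->0: no, bbaba/ba meet in 0. 2a->1: ok.
bbb: 2b undefined. 2b->0: ok.
bbc: 2c undefined. 2c->0: ok.
All examples now run through 3 states with every (state, symbol) defined. Accept strings end in {1,2}, Reject strings end in {0}; accept={1,2}.

states=3 start=0 accept={1,2} delta: 0a->0 0b->1 0c->0 1a->0 1b->2 1c->0 2a->1 2b->0 2c->0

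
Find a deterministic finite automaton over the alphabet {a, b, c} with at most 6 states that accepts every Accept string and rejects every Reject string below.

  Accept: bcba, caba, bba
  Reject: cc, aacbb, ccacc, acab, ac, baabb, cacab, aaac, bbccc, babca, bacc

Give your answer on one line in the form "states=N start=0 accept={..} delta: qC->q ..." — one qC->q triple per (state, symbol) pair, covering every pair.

Fold the examples into a partial DFA from state 0: repeatedly fix the first undefined (state, symbol) met by the shortest-then-alphabetical prefix, trying targets in increasing order and rejecting any under which an Accept and a Reject string meet in one state with the same remainder; add a state when all current targets are rejected. Accepting states are where Accept strings end.
a: 0a undefined. 0a->0: ok.
b: 0b undefined. 0b->0: no, bba/baabb meet in 0. Open state 1: 0b->1.
c: 0c undefined. 0c->0: ok.
ba: 1a undefined. 1a->0: no, caba/cc meet in 0. 1a->1: no, caba/acab meet in 1. Open state 2: 1a->2.
bb: 1b undefined. 1b->0: no, bba/cc meet in 0. 1b->1: ok.
bc: 1c undefined. 1c->0: ok.
baa: 2a undefined. 2a->0: ok.
bab: 2b undefined. 2b->0: ok.
bac: 2c undefined. 2c->0: ok.
All examples now run through 3 states with every (state, symbol) defined. Accept strings end in {2}, Reject strings end in {0,1}; accept={2}.

states=3 start=0 accept={2} delta: 0a->0 0b->1 0c->0 1a->2 1b->1 1c->0 2a->0 2b->0 2c->0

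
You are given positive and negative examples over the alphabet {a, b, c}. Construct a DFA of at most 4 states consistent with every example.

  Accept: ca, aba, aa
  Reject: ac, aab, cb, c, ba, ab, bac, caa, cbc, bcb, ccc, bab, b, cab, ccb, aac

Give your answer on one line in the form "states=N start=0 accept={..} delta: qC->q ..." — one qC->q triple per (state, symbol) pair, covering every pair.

Grow the machine one transition at a time. Run the examples from 0; the earliest place one falls off (shortest prefix, ties alphabetical) gets sent to the lowest-numbered state that keeps every Accept/Reject pair distinguishable — a pair clashes when both reach the same state with identical unread suffix — and to a fresh state only if none does.
a: 0a undefined. 0a->0: no, aba/ba meet in 0 with "ba" left. Open state 1: 0a->1.
b: 0b undefined. 0b->0: ok.
c: 0c undefined. 0c->0: no, ca/ba meet in 1. 0c->1: ok.
aa: 1a undefined. 1a->0: no, ca/aab meet in 0. 1a->1: no, ca/c meet in 1. Open state 2: 1a->2.
ab: 1b undefined. 1b->0: no, aba/c meet in 1. 1b->1: ok.
ac: 1c undefined. 1c->0: ok.
aab: 2b undefined. 2b->0: ok.
aac: 2c undefined. 2c->0: ok.
caa: 2a undefined. 2a->0: ok.
All examples now run through 3 states with every (state, symbol) defined. Accept strings end in {2}, Reject strings end in {0,1}; accept={2}.

states=3 start=0 accept={2} delta: 0a->1 0b->0 0c->1 1a->2 1b->1 1c->0 2a->0 2b->0 2c->0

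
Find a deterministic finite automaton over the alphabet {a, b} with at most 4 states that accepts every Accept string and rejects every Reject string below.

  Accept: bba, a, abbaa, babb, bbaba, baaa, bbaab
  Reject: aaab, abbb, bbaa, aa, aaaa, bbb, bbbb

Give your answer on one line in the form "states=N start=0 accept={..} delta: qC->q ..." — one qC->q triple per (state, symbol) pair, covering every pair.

State merging on the prefix tree: take the shortest (then alphabetical) example prefix whose next move is undefined and point that move at state 0, else 1, else 2, ...; a target is out if some Accept/Reject pair would then sit in one state with the same input left (inseparable). If every existing state is out, open a new one.
a: 0a undefined. 0a->0: no, a/aa meet in 0. Open state 1: 0a->1.
b: 0b undefined. 0b->0: ok.
aa: 1a undefined. 1a->0: no, bbaab/bbaa meet in 0. 1a->1: no, bba/bbaa meet in 1. Open state 2: 1a->2.
ab: 1b undefined. 1b->0: no, abbaa/bbaa meet in 2. 1b->1: no, bba/abbb meet in 1. 1b->2: ok.
aaa: 2a undefined. 2a->0: no, bba/aaaa meet in 1. 2a->1: ok.
abb: 2b undefined. 2b->0: no, abbaa/aaab meet in 2. 2b->1: ok.
All examples now run through 3 states with every (state, symbol) defined. Accept strings end in {1}, Reject strings end in {0,2}; accept={1}.

states=3 start=0 accept={1} delta: 0a->1 0b->0 1a->2 1b->2 2a->1 2b->1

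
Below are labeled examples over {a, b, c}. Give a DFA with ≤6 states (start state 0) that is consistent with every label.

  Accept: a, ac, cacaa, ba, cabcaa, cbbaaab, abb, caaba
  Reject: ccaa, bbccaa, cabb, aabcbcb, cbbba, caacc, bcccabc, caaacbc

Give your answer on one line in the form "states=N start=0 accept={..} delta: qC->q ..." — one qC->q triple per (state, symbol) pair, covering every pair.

states=5 start=0 accept={0,1} delta: 0a->0 0b->0 0c->1 1a->2 1b->1 1c->2 2a->3 2b->2 2c->3 3a->4 3b->0 3c->1 4a->0 4b->1 4c->1

State merging on the prefix tree: take the shortest (then alphabetical) example prefix whose next move is undefined and point that move at state 0, else 1, else 2, ...; a target is out if some Accept/Reject pair would then sit in one state with the same input left (inseparable). If every existing state is out, open a new one.
a: 0a undefined. 0a->0: ok.
b: 0b undefined. 0b->0: ok.
c: 0c undefined. 0c->0: no, a/ccaa meet in 0. Open state 1: 0c->1.
ca: 1a undefined. 1a->0: no, a/cabb meet in 0. 1a->1: no, cacaa/ccaa meet in 1 with "caa" left. Open state 2: 1a->2.
cb: 1b undefined. 1b->0: no, a/aabcbcb meet in 0. 1b->1: ok.
cc: 1c undefined. 1c->0: no, a/ccaa meet in 0. 1c->1: no, ac/aabcbcb meet in 1. 1c->2: ok.
caa: 2a undefined. 2a->0: no, a/ccaa meet in 0. 2a->1: no, cbbaaab/aabcbcb meet in 2 with "b" left. 2a->2: no, cbbaaab/aabcbcb meet in 2 with "b" left. Open state 3: 2a->3.
cab: 2b undefined. 2b->0: no, a/cabb meet in 0. 2b->1: no, ac/cabb meet in 1. 2b->2: ok.
cac: 2c undefined. 2c->0: no, ac/bcccabc meet in 1. 2c->1: no, ac/bcccabc meet in 1. 2c->2: no, cacaa/ccaa meet in 3 with "a" left. 2c->3: ok.
caaa: 3a undefined. 3a->0: no, a/ccaa meet in 0. 3a->1: no, ac/ccaa meet in 1. 3a->2: no, cacaa/bcccabc meet in 3. 3a->3: no, cacaa/ccaa meet in 3. Open state 4: 3a->4.
caab: 3b undefined. 3b->0: ok.
caac: 3c undefined. 3c->0: no, ac/caacc meet in 1. 3c->1: ok.
caaac: 4c undefined. 4c->0: no, ac/caaacbc meet in 1. 4c->1: ok.
cacaa: 4a undefined. 4a->0: ok.
bcccab: 4b undefined. 4b->0: no, ac/bcccabc meet in 1. 4b->1: ok.
All examples now run through 5 states with every (state, symbol) defined. Accept strings end in {0,1}, Reject strings end in {2,4}; accept={0,1}.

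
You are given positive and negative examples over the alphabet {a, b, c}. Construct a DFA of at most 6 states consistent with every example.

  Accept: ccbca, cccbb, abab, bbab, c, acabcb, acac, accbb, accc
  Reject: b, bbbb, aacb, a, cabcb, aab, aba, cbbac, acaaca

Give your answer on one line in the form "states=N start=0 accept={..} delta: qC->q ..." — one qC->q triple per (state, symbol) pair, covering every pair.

states=6 start=0 accept={2,4} delta: 0a->1 0b->0 0c->2 1a->0 1b->2 1c->3 2a->1 2b->0 2c->3 3a->3 3b->5 3c->4 4a->0 4b->1 4c->2 5a->2 5b->2 5c->5

State merging on the prefix tree: take the shortest (then alphabetical) example prefix whose next move is undefined and point that move at state 0, else 1, else 2, ...; a target is out if some Accept/Reject pair would then sit in one state with the same input left (inseparable). If every existing state is out, open a new one.
a: 0a undefined. 0a->0: no, acabcb/cabcb meet in 0 with "cabcb" left. Open state 1: 0a->1.
b: 0b undefined. 0b->0: ok.
c: 0c undefined. 0c->0: no, ccbca/a meet in 1. 0c->1: no, c/a meet in 1. Open state 2: 0c->2.
aa: 1a undefined. 1a->0: ok.
ab: 1b undefined. 1b->0: no, abab/b meet in 0. 1b->1: no, abab/b meet in 0. 1b->2: ok.
ac: 1c undefined. 1c->0: no, acac/b meet in 0. 1c->1: no, acabcb/aacb meet in 2 with "b" left. 1c->2: no, acabcb/cabcb meet in 2 with "abcb" left. Open state 3: 1c->3.
ca: 2a undefined. 2a->0: no, abab/b meet in 0. 2a->1: ok.
cb: 2b undefined. 2b->0: ok.
cc: 2c undefined. 2c->0: no, ccbca/a meet in 1. 2c->1: no, ccbca/b meet in 0. 2c->2: no, ccbca/a meet in 1. 2c->3: ok.
aca: 3a undefined. 3a->0: no, acabcb/b meet in 0. 3a->1: no, acabcb/cabcb meet in 3 with "b" left. 3a->2: no, abab/acaaca meet in 2. 3a->3: ok.
acc: 3c undefined. 3c->0: no, cccbb/b meet in 0. 3c->1: no, cccbb/b meet in 0. 3c->2: no, cccbb/b meet in 0. 3c->3: no, acac/cbbac meet in 3. Open state 4: 3c->4.
ccb: 3b undefined. 3b->0: no, ccbca/a meet in 1. 3b->1: no, ccbca/cbbac meet in 3. 3b->2: no, ccbca/cbbac meet in 3. 3b->3: no, ccbca/acaaca meet in 4 with "a" left. 3b->4: no, acac/cabcb meet in 4. Open state 5: 3b->5.
accb: 4b undefined. 4b->0: no, cccbb/b meet in 0. 4b->1: ok.
accc: 4c undefined. 4c->0: no, accc/b meet in 0. 4c->1: no, accc/a meet in 1. 4c->2: ok.
ccbc: 5c undefined. 5c->0: no, ccbca/a meet in 1. 5c->1: no, ccbca/b meet in 0. 5c->2: no, ccbca/a meet in 1. 5c->3: no, ccbca/cbbac meet in 3. 5c->4: no, ccbca/acaaca meet in 4 with "a" left. 5c->5: ok.
ccbca: 5a undefined. 5a->0: no, ccbca/b meet in 0. 5a->1: no, ccbca/a meet in 1. 5a->2: ok.
acaaca: 4a undefined. 4a->0: ok.
acabcb: 5b undefined. 5b->0: no, acabcb/b meet in 0. 5b->1: no, acabcb/a meet in 1. 5b->2: ok.
All examples now run through 6 states with every (state, symbol) defined. Accept strings end in {2,4}, Reject strings end in {0,1,3,5}; accept={2,4}.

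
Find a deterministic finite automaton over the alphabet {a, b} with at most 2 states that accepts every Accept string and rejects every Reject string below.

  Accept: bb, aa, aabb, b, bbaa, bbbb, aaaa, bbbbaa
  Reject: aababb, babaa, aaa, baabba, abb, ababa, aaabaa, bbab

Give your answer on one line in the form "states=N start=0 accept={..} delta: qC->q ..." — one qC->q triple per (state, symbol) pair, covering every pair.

states=2 start=0 accept={0} delta: 0a->1 0b->0 1a->0 1b->1

Fold the examples into a partial DFA from state 0: repeatedly fix the first undefined (state, symbol) met by the shortest-then-alphabetical prefix, trying targets in increasing order and rejecting any under which an Accept and a Reject string meet in one state with the same remainder; add a state when all current targets are rejected. Accepting states are where Accept strings end.
a: 0a undefined. 0a->0: no, bb/abb meet in 0 with "bb" left. Open state 1: 0a->1.
b: 0b undefined. 0b->0: ok.
aa: 1a undefined. 1a->0: ok.
ab: 1b undefined. 1b->0: no, bb/aababb meet in 0. 1b->1: ok.
All examples now run through 2 states with every (state, symbol) defined. Accept strings end in {0}, Reject strings end in {1}; accept={0}.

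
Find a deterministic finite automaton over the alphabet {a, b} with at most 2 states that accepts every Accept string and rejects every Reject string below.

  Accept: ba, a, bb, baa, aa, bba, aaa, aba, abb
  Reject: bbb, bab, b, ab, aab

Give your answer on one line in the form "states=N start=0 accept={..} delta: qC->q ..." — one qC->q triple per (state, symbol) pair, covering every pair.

states=2 start=0 accept={0} delta: 0a->0 0b->1 1a->0 1b->0

Grow the machine one transition at a time. Run the examples from 0; the earliest place one falls off (shortest prefix, ties alphabetical) gets sent to the lowest-numbered state that keeps every Accept/Reject pair distinguishable — a pair clashes when both reach the same state with identical unread suffix — and to a fresh state only if none does.
a: 0a undefined. 0a->0: ok.
b: 0b undefined. 0b->0: no, ba/bbb meet in 0. Open state 1: 0b->1.
ba: 1a undefined. 1a->0: ok.
bb: 1b undefined. 1b->0: ok.
All examples now run through 2 states with every (state, symbol) defined. Accept strings end in {0}, Reject strings end in {1}; accept={0}.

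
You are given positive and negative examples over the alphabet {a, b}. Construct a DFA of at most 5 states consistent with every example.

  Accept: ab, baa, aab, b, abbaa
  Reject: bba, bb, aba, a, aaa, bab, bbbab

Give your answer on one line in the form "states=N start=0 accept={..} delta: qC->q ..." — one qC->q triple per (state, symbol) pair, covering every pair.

Fold the examples into a partial DFA from state 0: repeatedly fix the first undefined (state, symbol) met by the shortest-then-alphabetical prefix, trying targets in increasing order and rejecting any under which an Accept and a Reject string meet in one state with the same remainder; add a state when all current targets are rejected. Accepting states are where Accept strings end.
a: 0a undefined. 0a->0: ok.
b: 0b undefined. 0b->0: no, ab/bba meet in 0. Open state 1: 0b->1.
ba: 1a undefined. 1a->0: no, ab/bab meet in 1. 1a->1: no, ab/aba meet in 1. Open state 2: 1a->2.
bb: 1b undefined. 1b->0: no, abbaa/bba meet in 0. 1b->1: no, ab/bb meet in 1. 1b->2: no, baa/bba meet in 2 with "a" left. Open state 3: 1b->3.
baa: 2a undefined. 2a->0: no, baa/a meet in 0. 2a->1: ok.
bab: 2b undefined. 2b->0: ok.
bba: 3a undefined. 3a->0: no, abbaa/bba meet in 0. 3a->1: no, ab/bba meet in 1. 3a->2: ok.
bbb: 3b undefined. 3b->0: no, ab/bbbab meet in 1. 3b->1: ok.
All examples now run through 4 states with every (state, symbol) defined. Accept strings end in {1}, Reject strings end in {0,2,3}; accept={1}.

states=4 start=0 accept={1} delta: 0a->0 0b->1 1a->2 1b->3 2a->1 2b->0 3a->2 3b->1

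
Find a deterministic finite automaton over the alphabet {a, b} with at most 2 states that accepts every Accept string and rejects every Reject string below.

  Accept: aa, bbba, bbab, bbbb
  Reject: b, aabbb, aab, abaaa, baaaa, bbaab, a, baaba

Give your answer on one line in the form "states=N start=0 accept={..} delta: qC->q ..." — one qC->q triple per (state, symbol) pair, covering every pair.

states=2 start=0 accept={0} delta: 0a->1 0b->1 1a->0 1b->0

Grow the machine one transition at a time. Run the examples from 0; the earliest place one falls off (shortest prefix, ties alphabetical) gets sent to the lowest-numbered state that keeps every Accept/Reject pair distinguishable — a pair clashes when both reach the same state with identical unread suffix — and to a fresh state only if none does.
a: 0a undefined. 0a->0: no, aa/a meet in 0. Open state 1: 0a->1.
b: 0b undefined. 0b->0: no, bbba/a meet in 1. 0b->1: ok.
aa: 1a undefined. 1a->0: ok.
ab: 1b undefined. 1b->0: ok.
All examples now run through 2 states with every (state, symbol) defined. Accept strings end in {0}, Reject strings end in {1}; accept={0}.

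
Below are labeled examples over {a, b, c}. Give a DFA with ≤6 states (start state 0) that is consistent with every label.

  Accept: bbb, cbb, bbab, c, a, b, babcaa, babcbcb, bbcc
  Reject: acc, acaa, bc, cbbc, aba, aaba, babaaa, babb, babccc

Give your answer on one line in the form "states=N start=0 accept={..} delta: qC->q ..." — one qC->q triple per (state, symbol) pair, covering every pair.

states=4 start=0 accept={0,1,3} delta: 0a->0 0b->1 0c->1 1a->2 1b->1 1c->2 2a->2 2b->3 2c->0 3a->1 3b->2 3c->0

Fold the examples into a partial DFA from state 0: repeatedly fix the first undefined (state, symbol) met by the shortest-then-alphabetical prefix, trying targets in increasing order and rejecting any under which an Accept and a Reject string meet in one state with the same remainder; add a state when all current targets are rejected. Accepting states are where Accept strings end.
a: 0a undefined. 0a->0: ok.
b: 0b undefined. 0b->0: no, bbb/aba meet in 0. Open state 1: 0b->1.
c: 0c undefined. 0c->0: no, c/acc meet in 0. 0c->1: ok.
ba: 1a undefined. 1a->0: no, a/acaa meet in 0. 1a->1: no, bbb/babb meet in 1 with "bb" left. Open state 2: 1a->2.
bb: 1b undefined. 1b->0: no, bbcc/acc meet in 1 with "c" left. 1b->1: ok.
bc: 1c undefined. 1c->0: no, a/acc meet in 0. 1c->1: no, bbb/acc meet in 1. 1c->2: ok.
bab: 2b undefined. 2b->0: no, bbb/babb meet in 1. 2b->1: no, bbb/babb meet in 1. 2b->2: no, bbab/acc meet in 2. Open state 3: 2b->3.
acaa: 2a undefined. 2a->0: no, a/acaa meet in 0. 2a->1: no, bbb/acaa meet in 1. 2a->2: ok.
baba: 3a undefined. 3a->0: no, a/babaaa meet in 0. 3a->1: ok.
babb: 3b undefined. 3b->0: no, a/babb meet in 0. 3b->1: no, bbb/babb meet in 1. 3b->2: ok.
babc: 3c undefined. 3c->0: ok.
bbcc: 2c undefined. 2c->0: ok.
All examples now run through 4 states with every (state, symbol) defined. Accept strings end in {0,1,3}, Reject strings end in {2}; accept={0,1,3}.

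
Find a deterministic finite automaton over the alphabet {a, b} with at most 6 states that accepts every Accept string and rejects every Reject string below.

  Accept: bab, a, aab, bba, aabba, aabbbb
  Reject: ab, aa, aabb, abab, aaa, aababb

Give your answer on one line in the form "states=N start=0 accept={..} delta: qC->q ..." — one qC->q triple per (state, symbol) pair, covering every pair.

states=5 start=0 accept={1,3} delta: 0a->1 0b->1 1a->2 1b->0 2a->0 2b->3 3a->0 3b->4 4a->1 4b->0

State merging on the prefix tree: take the shortest (then alphabetical) example prefix whose next move is undefined and point that move at state 0, else 1, else 2, ...; a target is out if some Accept/Reject pair would then sit in one state with the same input left (inseparable). If every existing state is out, open a new one.
a: 0a undefined. 0a->0: no, bab/abab meet in 0 with "bab" left. Open state 1: 0a->1.
b: 0b undefined. 0b->0: no, bab/ab meet in 1 with "b" left. 0b->1: ok.
aa: 1a undefined. 1a->0: no, bab/aaa meet in 1. 1a->1: no, bab/ab meet in 1 with "b" left. Open state 2: 1a->2.
ab: 1b undefined. 1b->0: ok.
aaa: 2a undefined. 2a->0: ok.
aab: 2b undefined. 2b->0: no, bab/ab meet in 0. 2b->1: no, aabbbb/ab meet in 0. 2b->2: no, bab/aa meet in 2. Open state 3: 2b->3.
aaba: 3a undefined. 3a->0: ok.
aabb: 3b undefined. 3b->0: no, aabbbb/ab meet in 0. 3b->1: no, a/aabb meet in 1. 3b->2: no, aabba/ab meet in 0. 3b->3: no, bab/aabb meet in 3. Open state 4: 3b->4.
aabba: 4a undefined. 4a->0: no, aabba/ab meet in 0. 4a->1: ok.
aabbb: 4b undefined. 4b->0: ok.
All examples now run through 5 states with every (state, symbol) defined. Accept strings end in {1,3}, Reject strings end in {0,2,4}; accept={1,3}.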